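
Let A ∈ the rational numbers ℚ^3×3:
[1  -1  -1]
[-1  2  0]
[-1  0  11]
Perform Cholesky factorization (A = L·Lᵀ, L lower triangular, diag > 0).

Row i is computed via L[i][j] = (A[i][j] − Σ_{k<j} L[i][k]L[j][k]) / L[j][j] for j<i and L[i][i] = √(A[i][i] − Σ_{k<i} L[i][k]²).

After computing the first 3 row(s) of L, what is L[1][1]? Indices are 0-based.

L[1][1] = 1

Step 1: L[0][0] = √(1) = 1.
  L[1][0] = (-1) / L[0][0] = -1.
Step 2: L[1][1] = √(1) = 1.
  L[2][0] = (-1) / L[0][0] = -1.
  L[2][1] = (-1) / L[1][1] = -1.
Step 3: L[2][2] = √(9) = 3.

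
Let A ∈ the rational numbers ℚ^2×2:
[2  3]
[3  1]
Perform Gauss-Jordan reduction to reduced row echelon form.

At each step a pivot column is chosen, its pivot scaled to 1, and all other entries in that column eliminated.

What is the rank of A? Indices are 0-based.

rank = 2

pivot(0,0)=2: scale R0 → (1, 3/2)
  clear (1,0): R1 −= (3)R0 → (0, -7/2)
pivot(1,1)=-7/2: scale R1 → (0, 1)
  clear (0,1): R0 −= (3/2)R1 → (1, 0)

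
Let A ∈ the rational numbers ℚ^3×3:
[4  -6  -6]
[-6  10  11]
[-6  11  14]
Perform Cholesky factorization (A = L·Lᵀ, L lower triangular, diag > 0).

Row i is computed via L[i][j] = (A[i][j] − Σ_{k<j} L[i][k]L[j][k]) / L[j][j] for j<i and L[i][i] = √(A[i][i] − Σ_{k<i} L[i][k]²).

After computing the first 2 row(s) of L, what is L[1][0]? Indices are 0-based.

L[1][0] = -3

Step 1: L[0][0] = √(4) = 2.
  L[1][0] = (-6) / L[0][0] = -3.
Step 2: L[1][1] = √(1) = 1.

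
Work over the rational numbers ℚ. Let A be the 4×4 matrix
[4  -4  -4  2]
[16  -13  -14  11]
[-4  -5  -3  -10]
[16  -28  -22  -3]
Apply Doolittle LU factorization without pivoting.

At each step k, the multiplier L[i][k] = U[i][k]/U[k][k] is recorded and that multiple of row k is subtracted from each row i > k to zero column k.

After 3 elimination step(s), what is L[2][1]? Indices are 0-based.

L[2][1] = -3

Step 1: pivot at (0,0) is 4.
  row1 ← row1 − (4)·row0  ⇒  L[1][0]=4, U row1=(0, 3, 2, 3)
  row2 ← row2 − (-1)·row0  ⇒  L[2][0]=-1, U row2=(0, -9, -7, -8)
  row3 ← row3 − (4)·row0  ⇒  L[3][0]=4, U row3=(0, -12, -6, -11)
Step 2: pivot at (1,1) is 3.
  row2 ← row2 − (-3)·row1  ⇒  L[2][1]=-3, U row2=(0, 0, -1, 1)
  row3 ← row3 − (-4)·row1  ⇒  L[3][1]=-4, U row3=(0, 0, 2, 1)
Step 3: pivot at (2,2) is -1.
  row3 ← row3 − (-2)·row2  ⇒  L[3][2]=-2, U row3=(0, 0, 0, 3)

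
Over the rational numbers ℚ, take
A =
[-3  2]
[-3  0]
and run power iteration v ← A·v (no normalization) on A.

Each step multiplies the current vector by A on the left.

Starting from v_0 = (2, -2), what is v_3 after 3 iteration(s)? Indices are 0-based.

v_0 = (2, -2).
v_1 = A·v_0 = (-10, -6).
v_2 = A·v_1 = (18, 30).
v_3 = A·v_2 = (6, -54).

v_3 = (6, -54)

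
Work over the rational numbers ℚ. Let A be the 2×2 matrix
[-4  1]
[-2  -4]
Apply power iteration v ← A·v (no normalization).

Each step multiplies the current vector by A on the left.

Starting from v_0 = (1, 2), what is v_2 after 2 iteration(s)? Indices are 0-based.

v_2 = (-2, 44)

v_0 = (1, 2).
v_1 = A·v_0 = (-2, -10).
v_2 = A·v_1 = (-2, 44).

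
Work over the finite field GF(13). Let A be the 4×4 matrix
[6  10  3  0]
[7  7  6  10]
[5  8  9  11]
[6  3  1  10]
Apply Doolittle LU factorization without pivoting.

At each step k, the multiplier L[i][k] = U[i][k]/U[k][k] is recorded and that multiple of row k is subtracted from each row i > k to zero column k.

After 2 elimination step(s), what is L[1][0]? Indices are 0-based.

k=0: U[0][0]=6
  eliminate (1,0): mult=12, new row 1: (0, 4, 9, 10); set L[1][0]=12
  eliminate (2,0): mult=3, new row 2: (0, 4, 0, 11); set L[2][0]=3
  eliminate (3,0): mult=1, new row 3: (0, 6, 11, 10); set L[3][0]=1
k=1: U[1][1]=4
  eliminate (2,1): mult=1, new row 2: (0, 0, 4, 1); set L[2][1]=1
  eliminate (3,1): mult=8, new row 3: (0, 0, 4, 8); set L[3][1]=8

L[1][0] = 12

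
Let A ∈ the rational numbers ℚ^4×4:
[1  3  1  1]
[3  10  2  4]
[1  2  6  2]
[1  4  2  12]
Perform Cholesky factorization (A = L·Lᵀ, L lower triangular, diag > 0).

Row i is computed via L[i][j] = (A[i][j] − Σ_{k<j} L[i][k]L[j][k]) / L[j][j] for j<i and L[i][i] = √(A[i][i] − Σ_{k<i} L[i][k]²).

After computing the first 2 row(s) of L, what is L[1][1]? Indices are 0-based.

L[1][1] = 1

Step 1: L[0][0] = √(1) = 1.
  L[1][0] = (3) / L[0][0] = 3.
Step 2: L[1][1] = √(1) = 1.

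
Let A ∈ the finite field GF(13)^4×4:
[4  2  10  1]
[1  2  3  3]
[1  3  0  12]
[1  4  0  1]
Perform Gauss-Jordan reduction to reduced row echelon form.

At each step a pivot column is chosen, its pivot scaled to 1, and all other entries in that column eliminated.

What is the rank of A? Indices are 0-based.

rank = 4

step 1: normalize row 0 (÷4) = (1, 7, 9, 10)
  row 1: subtract 1×row0 = (0, 8, 7, 6)
  row 2: subtract 1×row0 = (0, 9, 4, 2)
  row 3: subtract 1×row0 = (0, 10, 4, 4)
step 2: normalize row 1 (÷8) = (0, 1, 9, 4)
  row 0: subtract 7×row1 = (1, 0, 11, 8)
  row 2: subtract 9×row1 = (0, 0, 1, 5)
  row 3: subtract 10×row1 = (0, 0, 5, 3)
step 3: normalize row 2 (÷1) = (0, 0, 1, 5)
  row 0: subtract 11×row2 = (1, 0, 0, 5)
  row 1: subtract 9×row2 = (0, 1, 0, 11)
  row 3: subtract 5×row2 = (0, 0, 0, 4)
step 4: normalize row 3 (÷4) = (0, 0, 0, 1)
  row 0: subtract 5×row3 = (1, 0, 0, 0)
  row 1: subtract 11×row3 = (0, 1, 0, 0)
  row 2: subtract 5×row3 = (0, 0, 1, 0)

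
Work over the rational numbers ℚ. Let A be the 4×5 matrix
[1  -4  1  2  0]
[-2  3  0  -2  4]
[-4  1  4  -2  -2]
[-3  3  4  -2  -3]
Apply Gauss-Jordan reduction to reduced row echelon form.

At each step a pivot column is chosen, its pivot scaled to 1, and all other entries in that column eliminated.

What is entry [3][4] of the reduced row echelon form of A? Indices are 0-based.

M[3][4] = 34

pivot(0,0)=1: scale R0 → (1, -4, 1, 2, 0)
  clear (1,0): R1 −= (-2)R0 → (0, -5, 2, 2, 4)
  clear (2,0): R2 −= (-4)R0 → (0, -15, 8, 6, -2)
  clear (3,0): R3 −= (-3)R0 → (0, -9, 7, 4, -3)
pivot(1,1)=-5: scale R1 → (0, 1, -2/5, -2/5, -4/5)
  clear (0,1): R0 −= (-4)R1 → (1, 0, -3/5, 2/5, -16/5)
  clear (2,1): R2 −= (-15)R1 → (0, 0, 2, 0, -14)
  clear (3,1): R3 −= (-9)R1 → (0, 0, 17/5, 2/5, -51/5)
pivot(2,2)=2: scale R2 → (0, 0, 1, 0, -7)
  clear (0,2): R0 −= (-3/5)R2 → (1, 0, 0, 2/5, -37/5)
  clear (1,2): R1 −= (-2/5)R2 → (0, 1, 0, -2/5, -18/5)
  clear (3,2): R3 −= (17/5)R2 → (0, 0, 0, 2/5, 68/5)
pivot(3,3)=2/5: scale R3 → (0, 0, 0, 1, 34)
  clear (0,3): R0 −= (2/5)R3 → (1, 0, 0, 0, -21)
  clear (1,3): R1 −= (-2/5)R3 → (0, 1, 0, 0, 10)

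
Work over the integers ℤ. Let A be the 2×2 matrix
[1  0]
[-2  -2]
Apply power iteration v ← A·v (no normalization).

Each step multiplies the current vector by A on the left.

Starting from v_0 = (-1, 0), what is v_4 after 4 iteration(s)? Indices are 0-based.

v_4 = (-1, -10)

v_0 = (-1, 0).
v_1 = A·v_0 = (-1, 2).
v_2 = A·v_1 = (-1, -2).
v_3 = A·v_2 = (-1, 6).
v_4 = A·v_3 = (-1, -10).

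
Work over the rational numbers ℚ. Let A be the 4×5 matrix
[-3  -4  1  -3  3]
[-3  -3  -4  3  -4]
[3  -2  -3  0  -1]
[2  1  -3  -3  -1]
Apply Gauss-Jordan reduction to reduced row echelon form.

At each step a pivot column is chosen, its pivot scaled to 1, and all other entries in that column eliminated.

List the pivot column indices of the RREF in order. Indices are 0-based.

pivot columns: 0, 1, 2, 3

[1] R0 /= -3  ⇒  (1, 4/3, -1/3, 1, -1)
     R1 -= -3·R0  ⇒  (0, 1, -5, 6, -7)
     R2 -= 3·R0  ⇒  (0, -6, -2, -3, 2)
     R3 -= 2·R0  ⇒  (0, -5/3, -7/3, -5, 1)
[2] R1 /= 1  ⇒  (0, 1, -5, 6, -7)
     R0 -= 4/3·R1  ⇒  (1, 0, 19/3, -7, 25/3)
     R2 -= -6·R1  ⇒  (0, 0, -32, 33, -40)
     R3 -= -5/3·R1  ⇒  (0, 0, -32/3, 5, -32/3)
[3] R2 /= -32  ⇒  (0, 0, 1, -33/32, 5/4)
     R0 -= 19/3·R2  ⇒  (1, 0, 0, -15/32, 5/12)
     R1 -= -5·R2  ⇒  (0, 1, 0, 27/32, -3/4)
     R3 -= -32/3·R2  ⇒  (0, 0, 0, -6, 8/3)
[4] R3 /= -6  ⇒  (0, 0, 0, 1, -4/9)
     R0 -= -15/32·R3  ⇒  (1, 0, 0, 0, 5/24)
     R1 -= 27/32·R3  ⇒  (0, 1, 0, 0, -3/8)
     R2 -= -33/32·R3  ⇒  (0, 0, 1, 0, 19/24)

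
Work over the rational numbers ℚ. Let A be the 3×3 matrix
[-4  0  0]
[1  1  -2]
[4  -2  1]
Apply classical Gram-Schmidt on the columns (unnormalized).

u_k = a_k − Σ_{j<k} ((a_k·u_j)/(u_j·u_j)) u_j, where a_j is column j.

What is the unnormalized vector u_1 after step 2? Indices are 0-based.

Step 1: u_0 = a_0 = (-4, 1, 4).
Step 2: u_1 = a_1 − (-7/33)·u_0 = (-28/33, 40/33, -38/33).

u_1 = (-28/33, 40/33, -38/33)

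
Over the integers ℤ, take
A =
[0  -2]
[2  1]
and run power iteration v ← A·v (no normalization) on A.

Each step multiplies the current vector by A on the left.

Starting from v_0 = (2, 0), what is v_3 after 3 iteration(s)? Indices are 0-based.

v_0 = (2, 0).
v_1 = A·v_0 = (0, 4).
v_2 = A·v_1 = (-8, 4).
v_3 = A·v_2 = (-8, -12).

v_3 = (-8, -12)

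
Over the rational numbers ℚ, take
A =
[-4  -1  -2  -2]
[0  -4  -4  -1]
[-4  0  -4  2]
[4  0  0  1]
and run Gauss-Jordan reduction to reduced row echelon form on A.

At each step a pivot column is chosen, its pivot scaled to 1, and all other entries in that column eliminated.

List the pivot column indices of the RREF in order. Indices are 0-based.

pivot(0,0)=-4: scale R0 → (1, 1/4, 1/2, 1/2)
  clear (2,0): R2 −= (-4)R0 → (0, 1, -2, 4)
  clear (3,0): R3 −= (4)R0 → (0, -1, -2, -1)
pivot(1,1)=-4: scale R1 → (0, 1, 1, 1/4)
  clear (0,1): R0 −= (1/4)R1 → (1, 0, 1/4, 7/16)
  clear (2,1): R2 −= (1)R1 → (0, 0, -3, 15/4)
  clear (3,1): R3 −= (-1)R1 → (0, 0, -1, -3/4)
pivot(2,2)=-3: scale R2 → (0, 0, 1, -5/4)
  clear (0,2): R0 −= (1/4)R2 → (1, 0, 0, 3/4)
  clear (1,2): R1 −= (1)R2 → (0, 1, 0, 3/2)
  clear (3,2): R3 −= (-1)R2 → (0, 0, 0, -2)
pivot(3,3)=-2: scale R3 → (0, 0, 0, 1)
  clear (0,3): R0 −= (3/4)R3 → (1, 0, 0, 0)
  clear (1,3): R1 −= (3/2)R3 → (0, 1, 0, 0)
  clear (2,3): R2 −= (-5/4)R3 → (0, 0, 1, 0)

pivot columns: 0, 1, 2, 3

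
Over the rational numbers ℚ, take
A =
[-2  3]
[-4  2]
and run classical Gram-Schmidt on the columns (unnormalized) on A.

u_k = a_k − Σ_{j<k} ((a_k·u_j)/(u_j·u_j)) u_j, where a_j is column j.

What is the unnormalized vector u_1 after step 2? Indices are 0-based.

Step 1: u_0 = a_0 = (-2, -4).
Step 2: u_1 = a_1 − (-7/10)·u_0 = (8/5, -4/5).

u_1 = (8/5, -4/5)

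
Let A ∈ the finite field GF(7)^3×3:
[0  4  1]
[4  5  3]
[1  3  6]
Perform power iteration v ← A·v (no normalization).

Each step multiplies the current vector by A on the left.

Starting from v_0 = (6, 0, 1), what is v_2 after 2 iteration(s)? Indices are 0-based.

v_0 = (6, 0, 1).
v_1 = A·v_0 = (1, 6, 5).
v_2 = A·v_1 = (1, 0, 0).

v_2 = (1, 0, 0)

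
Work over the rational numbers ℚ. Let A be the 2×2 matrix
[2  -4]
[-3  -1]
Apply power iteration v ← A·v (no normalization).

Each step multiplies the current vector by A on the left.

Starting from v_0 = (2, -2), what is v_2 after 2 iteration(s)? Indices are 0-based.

v_0 = (2, -2).
v_1 = A·v_0 = (12, -4).
v_2 = A·v_1 = (40, -32).

v_2 = (40, -32)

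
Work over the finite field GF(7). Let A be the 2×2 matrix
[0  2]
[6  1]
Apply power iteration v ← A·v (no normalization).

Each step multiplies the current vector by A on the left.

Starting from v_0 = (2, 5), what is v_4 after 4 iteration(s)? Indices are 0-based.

v_4 = (2, 1)

v_0 = (2, 5).
v_1 = A·v_0 = (3, 3).
v_2 = A·v_1 = (6, 0).
v_3 = A·v_2 = (0, 1).
v_4 = A·v_3 = (2, 1).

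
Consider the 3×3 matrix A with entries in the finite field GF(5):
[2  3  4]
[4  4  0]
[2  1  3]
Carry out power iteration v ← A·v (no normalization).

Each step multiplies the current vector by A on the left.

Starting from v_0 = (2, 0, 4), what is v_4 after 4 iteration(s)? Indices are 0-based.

v_0 = (2, 0, 4).
v_1 = A·v_0 = (0, 3, 1).
v_2 = A·v_1 = (3, 2, 1).
v_3 = A·v_2 = (1, 0, 1).
v_4 = A·v_3 = (1, 4, 0).

v_4 = (1, 4, 0)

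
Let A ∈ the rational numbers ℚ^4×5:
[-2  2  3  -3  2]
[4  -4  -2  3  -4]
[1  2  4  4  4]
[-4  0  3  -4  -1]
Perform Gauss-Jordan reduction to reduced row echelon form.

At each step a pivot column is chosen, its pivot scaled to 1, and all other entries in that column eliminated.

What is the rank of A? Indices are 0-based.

step 1: normalize row 0 (÷-2) = (1, -1, -3/2, 3/2, -1)
  row 1: subtract 4×row0 = (0, 0, 4, -3, 0)
  row 2: subtract 1×row0 = (0, 3, 11/2, 5/2, 5)
  row 3: subtract -4×row0 = (0, -4, -3, 2, -5)
step 2: exchange rows 1,2
step 2: normalize row 1 (÷3) = (0, 1, 11/6, 5/6, 5/3)
  row 0: subtract -1×row1 = (1, 0, 1/3, 7/3, 2/3)
  row 3: subtract -4×row1 = (0, 0, 13/3, 16/3, 5/3)
step 3: normalize row 2 (÷4) = (0, 0, 1, -3/4, 0)
  row 0: subtract 1/3×row2 = (1, 0, 0, 31/12, 2/3)
  row 1: subtract 11/6×row2 = (0, 1, 0, 53/24, 5/3)
  row 3: subtract 13/3×row2 = (0, 0, 0, 103/12, 5/3)
step 4: normalize row 3 (÷103/12) = (0, 0, 0, 1, 20/103)
  row 0: subtract 31/12×row3 = (1, 0, 0, 0, 17/103)
  row 1: subtract 53/24×row3 = (0, 1, 0, 0, 255/206)
  row 2: subtract -3/4×row3 = (0, 0, 1, 0, 15/103)

rank = 4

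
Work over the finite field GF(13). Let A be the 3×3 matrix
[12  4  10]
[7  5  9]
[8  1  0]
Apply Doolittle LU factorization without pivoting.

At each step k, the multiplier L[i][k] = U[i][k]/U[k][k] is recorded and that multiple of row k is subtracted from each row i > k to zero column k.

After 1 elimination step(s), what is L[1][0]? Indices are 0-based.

Step 1: pivot at (0,0) is 12.
  row1 ← row1 − (6)·row0  ⇒  L[1][0]=6, U row1=(0, 7, 1)
  row2 ← row2 − (5)·row0  ⇒  L[2][0]=5, U row2=(0, 7, 2)

L[1][0] = 6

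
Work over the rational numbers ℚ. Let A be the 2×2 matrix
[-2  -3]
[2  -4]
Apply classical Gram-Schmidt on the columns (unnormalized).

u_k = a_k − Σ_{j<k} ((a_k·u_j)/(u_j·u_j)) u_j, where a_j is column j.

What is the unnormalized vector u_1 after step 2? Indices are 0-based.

Step 1: u_0 = a_0 = (-2, 2).
Step 2: u_1 = a_1 − (-1/4)·u_0 = (-7/2, -7/2).

u_1 = (-7/2, -7/2)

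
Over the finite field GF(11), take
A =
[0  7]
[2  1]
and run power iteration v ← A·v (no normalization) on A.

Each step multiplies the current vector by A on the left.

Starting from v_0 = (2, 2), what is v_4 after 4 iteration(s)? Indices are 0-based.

v_4 = (1, 0)

v_0 = (2, 2).
v_1 = A·v_0 = (3, 6).
v_2 = A·v_1 = (9, 1).
v_3 = A·v_2 = (7, 8).
v_4 = A·v_3 = (1, 0).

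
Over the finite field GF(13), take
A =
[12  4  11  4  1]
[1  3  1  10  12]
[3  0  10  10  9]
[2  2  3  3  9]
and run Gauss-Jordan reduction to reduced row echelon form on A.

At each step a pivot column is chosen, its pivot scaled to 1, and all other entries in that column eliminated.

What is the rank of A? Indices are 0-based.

rank = 4

step 1: normalize row 0 (÷12) = (1, 9, 2, 9, 12)
  row 1: subtract 1×row0 = (0, 7, 12, 1, 0)
  row 2: subtract 3×row0 = (0, 12, 4, 9, 12)
  row 3: subtract 2×row0 = (0, 10, 12, 11, 11)
step 2: normalize row 1 (÷7) = (0, 1, 11, 2, 0)
  row 0: subtract 9×row1 = (1, 0, 7, 4, 12)
  row 2: subtract 12×row1 = (0, 0, 2, 11, 12)
  row 3: subtract 10×row1 = (0, 0, 6, 4, 11)
step 3: normalize row 2 (÷2) = (0, 0, 1, 12, 6)
  row 0: subtract 7×row2 = (1, 0, 0, 11, 9)
  row 1: subtract 11×row2 = (0, 1, 0, 0, 12)
  row 3: subtract 6×row2 = (0, 0, 0, 10, 1)
step 4: normalize row 3 (÷10) = (0, 0, 0, 1, 4)
  row 0: subtract 11×row3 = (1, 0, 0, 0, 4)
  row 2: subtract 12×row3 = (0, 0, 1, 0, 10)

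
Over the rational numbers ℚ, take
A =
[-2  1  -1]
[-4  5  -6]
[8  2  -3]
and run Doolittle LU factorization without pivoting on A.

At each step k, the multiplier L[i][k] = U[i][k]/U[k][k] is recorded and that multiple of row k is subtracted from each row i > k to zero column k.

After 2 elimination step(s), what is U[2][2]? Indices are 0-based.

U[2][2] = 1

k=0: U[0][0]=-2
  eliminate (1,0): mult=2, new row 1: (0, 3, -4); set L[1][0]=2
  eliminate (2,0): mult=-4, new row 2: (0, 6, -7); set L[2][0]=-4
k=1: U[1][1]=3
  eliminate (2,1): mult=2, new row 2: (0, 0, 1); set L[2][1]=2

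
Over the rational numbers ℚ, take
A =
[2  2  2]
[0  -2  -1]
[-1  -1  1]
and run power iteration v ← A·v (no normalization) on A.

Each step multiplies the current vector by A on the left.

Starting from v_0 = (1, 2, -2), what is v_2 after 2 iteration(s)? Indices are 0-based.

v_2 = (-10, 9, -5)

v_0 = (1, 2, -2).
v_1 = A·v_0 = (2, -2, -5).
v_2 = A·v_1 = (-10, 9, -5).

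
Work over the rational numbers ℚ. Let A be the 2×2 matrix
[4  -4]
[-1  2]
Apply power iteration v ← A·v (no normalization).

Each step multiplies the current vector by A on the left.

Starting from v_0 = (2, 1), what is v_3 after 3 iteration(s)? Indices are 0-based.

v_3 = (80, -24)

v_0 = (2, 1).
v_1 = A·v_0 = (4, 0).
v_2 = A·v_1 = (16, -4).
v_3 = A·v_2 = (80, -24).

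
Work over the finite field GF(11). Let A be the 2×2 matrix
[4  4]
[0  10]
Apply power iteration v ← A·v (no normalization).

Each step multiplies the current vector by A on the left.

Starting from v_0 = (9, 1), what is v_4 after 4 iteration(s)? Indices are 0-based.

v_0 = (9, 1).
v_1 = A·v_0 = (7, 10).
v_2 = A·v_1 = (2, 1).
v_3 = A·v_2 = (1, 10).
v_4 = A·v_3 = (0, 1).

v_4 = (0, 1)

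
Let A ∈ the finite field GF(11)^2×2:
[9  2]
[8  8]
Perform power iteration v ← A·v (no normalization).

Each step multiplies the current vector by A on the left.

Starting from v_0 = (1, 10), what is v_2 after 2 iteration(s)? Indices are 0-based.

v_2 = (8, 1)

v_0 = (1, 10).
v_1 = A·v_0 = (7, 0).
v_2 = A·v_1 = (8, 1).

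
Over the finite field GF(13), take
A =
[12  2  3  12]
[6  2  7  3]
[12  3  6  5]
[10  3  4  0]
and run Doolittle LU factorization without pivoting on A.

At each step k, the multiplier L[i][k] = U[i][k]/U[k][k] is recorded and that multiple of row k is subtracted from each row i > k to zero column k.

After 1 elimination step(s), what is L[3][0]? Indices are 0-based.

Step 1: pivot at (0,0) is 12.
  row1 ← row1 − (7)·row0  ⇒  L[1][0]=7, U row1=(0, 1, 12, 10)
  row2 ← row2 − (1)·row0  ⇒  L[2][0]=1, U row2=(0, 1, 3, 6)
  row3 ← row3 − (3)·row0  ⇒  L[3][0]=3, U row3=(0, 10, 8, 3)

L[3][0] = 3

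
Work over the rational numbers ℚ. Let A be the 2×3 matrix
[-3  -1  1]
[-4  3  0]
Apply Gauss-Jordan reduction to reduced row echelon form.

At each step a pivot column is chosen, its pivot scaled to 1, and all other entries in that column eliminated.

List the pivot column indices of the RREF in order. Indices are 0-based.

pivot columns: 0, 1

step 1: normalize row 0 (÷-3) = (1, 1/3, -1/3)
  row 1: subtract -4×row0 = (0, 13/3, -4/3)
step 2: normalize row 1 (÷13/3) = (0, 1, -4/13)
  row 0: subtract 1/3×row1 = (1, 0, -3/13)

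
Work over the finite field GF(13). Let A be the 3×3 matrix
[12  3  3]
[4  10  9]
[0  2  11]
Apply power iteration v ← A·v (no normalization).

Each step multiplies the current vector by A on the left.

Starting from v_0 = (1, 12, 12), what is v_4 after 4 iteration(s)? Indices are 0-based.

v_0 = (1, 12, 12).
v_1 = A·v_0 = (6, 11, 0).
v_2 = A·v_1 = (1, 4, 9).
v_3 = A·v_2 = (12, 8, 3).
v_4 = A·v_3 = (8, 12, 10).

v_4 = (8, 12, 10)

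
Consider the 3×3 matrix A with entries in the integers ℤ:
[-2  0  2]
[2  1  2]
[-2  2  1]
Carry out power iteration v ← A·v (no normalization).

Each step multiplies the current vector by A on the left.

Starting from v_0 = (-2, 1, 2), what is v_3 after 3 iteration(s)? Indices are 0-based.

v_0 = (-2, 1, 2).
v_1 = A·v_0 = (8, 1, 8).
v_2 = A·v_1 = (0, 33, -6).
v_3 = A·v_2 = (-12, 21, 60).

v_3 = (-12, 21, 60)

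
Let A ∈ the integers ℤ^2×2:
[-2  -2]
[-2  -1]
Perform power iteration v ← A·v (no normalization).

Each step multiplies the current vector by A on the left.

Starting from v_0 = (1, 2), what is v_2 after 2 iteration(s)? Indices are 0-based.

v_0 = (1, 2).
v_1 = A·v_0 = (-6, -4).
v_2 = A·v_1 = (20, 16).

v_2 = (20, 16)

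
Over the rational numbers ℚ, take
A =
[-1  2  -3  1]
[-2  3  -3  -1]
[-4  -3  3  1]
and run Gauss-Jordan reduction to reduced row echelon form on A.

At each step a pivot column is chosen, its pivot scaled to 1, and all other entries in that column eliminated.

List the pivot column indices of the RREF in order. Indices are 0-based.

pivot(0,0)=-1: scale R0 → (1, -2, 3, -1)
  clear (1,0): R1 −= (-2)R0 → (0, -1, 3, -3)
  clear (2,0): R2 −= (-4)R0 → (0, -11, 15, -3)
pivot(1,1)=-1: scale R1 → (0, 1, -3, 3)
  clear (0,1): R0 −= (-2)R1 → (1, 0, -3, 5)
  clear (2,1): R2 −= (-11)R1 → (0, 0, -18, 30)
pivot(2,2)=-18: scale R2 → (0, 0, 1, -5/3)
  clear (0,2): R0 −= (-3)R2 → (1, 0, 0, 0)
  clear (1,2): R1 −= (-3)R2 → (0, 1, 0, -2)

pivot columns: 0, 1, 2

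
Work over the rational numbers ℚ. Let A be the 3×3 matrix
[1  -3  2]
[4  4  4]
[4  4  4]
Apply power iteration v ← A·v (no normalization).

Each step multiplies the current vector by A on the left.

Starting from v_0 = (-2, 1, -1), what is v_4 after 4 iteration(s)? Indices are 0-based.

v_0 = (-2, 1, -1).
v_1 = A·v_0 = (-7, -8, -8).
v_2 = A·v_1 = (1, -92, -92).
v_3 = A·v_2 = (93, -732, -732).
v_4 = A·v_3 = (825, -5484, -5484).

v_4 = (825, -5484, -5484)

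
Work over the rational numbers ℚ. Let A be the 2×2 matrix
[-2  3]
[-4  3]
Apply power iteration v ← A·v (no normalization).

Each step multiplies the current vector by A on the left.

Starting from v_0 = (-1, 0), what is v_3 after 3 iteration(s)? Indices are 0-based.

v_3 = (-4, -20)

v_0 = (-1, 0).
v_1 = A·v_0 = (2, 4).
v_2 = A·v_1 = (8, 4).
v_3 = A·v_2 = (-4, -20).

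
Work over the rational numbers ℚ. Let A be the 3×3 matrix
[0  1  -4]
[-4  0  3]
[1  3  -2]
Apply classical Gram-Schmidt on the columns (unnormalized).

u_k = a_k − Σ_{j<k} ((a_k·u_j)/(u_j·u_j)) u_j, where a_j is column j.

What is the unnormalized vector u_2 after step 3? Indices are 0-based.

Step 1: u_0 = a_0 = (0, -4, 1).
Step 2: u_1 = a_1 − (3/17)·u_0 = (1, 12/17, 48/17).
Step 3: u_2 = a_2 − (-14/17)·u_0 − (-128/161)·u_1 = (-516/161, 43/161, 172/161).

u_2 = (-516/161, 43/161, 172/161)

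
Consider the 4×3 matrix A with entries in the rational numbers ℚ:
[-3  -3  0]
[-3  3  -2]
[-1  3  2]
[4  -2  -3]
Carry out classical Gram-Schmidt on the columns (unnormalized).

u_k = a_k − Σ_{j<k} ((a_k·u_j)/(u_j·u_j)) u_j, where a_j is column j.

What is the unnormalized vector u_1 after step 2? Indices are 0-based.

u_1 = (-138/35, 72/35, 94/35, -26/35)

Step 1: u_0 = a_0 = (-3, -3, -1, 4).
Step 2: u_1 = a_1 − (-11/35)·u_0 = (-138/35, 72/35, 94/35, -26/35).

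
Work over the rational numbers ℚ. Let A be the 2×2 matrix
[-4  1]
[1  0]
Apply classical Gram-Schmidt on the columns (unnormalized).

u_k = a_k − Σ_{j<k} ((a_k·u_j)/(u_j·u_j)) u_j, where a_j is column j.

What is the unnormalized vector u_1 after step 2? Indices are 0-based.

u_1 = (1/17, 4/17)

Step 1: u_0 = a_0 = (-4, 1).
Step 2: u_1 = a_1 − (-4/17)·u_0 = (1/17, 4/17).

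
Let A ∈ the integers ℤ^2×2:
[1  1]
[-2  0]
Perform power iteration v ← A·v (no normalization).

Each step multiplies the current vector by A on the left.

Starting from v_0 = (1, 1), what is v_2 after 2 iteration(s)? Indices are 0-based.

v_2 = (0, -4)

v_0 = (1, 1).
v_1 = A·v_0 = (2, -2).
v_2 = A·v_1 = (0, -4).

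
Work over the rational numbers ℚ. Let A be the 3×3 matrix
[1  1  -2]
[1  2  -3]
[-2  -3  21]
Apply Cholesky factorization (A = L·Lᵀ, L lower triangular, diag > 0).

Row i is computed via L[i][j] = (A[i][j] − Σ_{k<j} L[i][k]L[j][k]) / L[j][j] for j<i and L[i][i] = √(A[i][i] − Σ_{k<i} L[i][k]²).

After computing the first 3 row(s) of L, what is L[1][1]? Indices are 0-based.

Step 1: L[0][0] = √(1) = 1.
  L[1][0] = (1) / L[0][0] = 1.
Step 2: L[1][1] = √(1) = 1.
  L[2][0] = (-2) / L[0][0] = -2.
  L[2][1] = (-1) / L[1][1] = -1.
Step 3: L[2][2] = √(16) = 4.

L[1][1] = 1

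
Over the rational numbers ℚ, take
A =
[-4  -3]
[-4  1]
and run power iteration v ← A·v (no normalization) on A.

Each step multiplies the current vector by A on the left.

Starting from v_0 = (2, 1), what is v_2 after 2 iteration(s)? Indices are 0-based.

v_2 = (65, 37)

v_0 = (2, 1).
v_1 = A·v_0 = (-11, -7).
v_2 = A·v_1 = (65, 37).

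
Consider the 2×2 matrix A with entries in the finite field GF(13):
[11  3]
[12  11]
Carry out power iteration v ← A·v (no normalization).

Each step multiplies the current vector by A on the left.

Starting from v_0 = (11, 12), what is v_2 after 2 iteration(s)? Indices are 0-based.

v_2 = (10, 4)

v_0 = (11, 12).
v_1 = A·v_0 = (1, 4).
v_2 = A·v_1 = (10, 4).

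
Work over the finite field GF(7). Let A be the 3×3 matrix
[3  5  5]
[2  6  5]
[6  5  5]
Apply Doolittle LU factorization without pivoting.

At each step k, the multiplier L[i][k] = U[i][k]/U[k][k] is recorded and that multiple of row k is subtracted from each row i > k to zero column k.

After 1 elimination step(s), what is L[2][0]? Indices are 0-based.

L[2][0] = 2

Step 1: pivot at (0,0) is 3.
  row1 ← row1 − (3)·row0  ⇒  L[1][0]=3, U row1=(0, 5, 4)
  row2 ← row2 − (2)·row0  ⇒  L[2][0]=2, U row2=(0, 2, 2)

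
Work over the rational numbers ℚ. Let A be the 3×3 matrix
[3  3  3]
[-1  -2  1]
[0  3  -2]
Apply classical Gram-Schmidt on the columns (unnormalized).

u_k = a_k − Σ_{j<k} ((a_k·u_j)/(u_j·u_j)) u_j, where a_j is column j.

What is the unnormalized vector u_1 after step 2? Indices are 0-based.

Step 1: u_0 = a_0 = (3, -1, 0).
Step 2: u_1 = a_1 − (11/10)·u_0 = (-3/10, -9/10, 3).

u_1 = (-3/10, -9/10, 3)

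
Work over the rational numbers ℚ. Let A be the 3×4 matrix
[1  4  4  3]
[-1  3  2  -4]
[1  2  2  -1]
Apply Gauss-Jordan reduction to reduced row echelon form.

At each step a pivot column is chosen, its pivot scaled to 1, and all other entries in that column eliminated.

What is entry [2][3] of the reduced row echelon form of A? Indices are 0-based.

M[2][3] = 15

step 1: normalize row 0 (÷1) = (1, 4, 4, 3)
  row 1: subtract -1×row0 = (0, 7, 6, -1)
  row 2: subtract 1×row0 = (0, -2, -2, -4)
step 2: normalize row 1 (÷7) = (0, 1, 6/7, -1/7)
  row 0: subtract 4×row1 = (1, 0, 4/7, 25/7)
  row 2: subtract -2×row1 = (0, 0, -2/7, -30/7)
step 3: normalize row 2 (÷-2/7) = (0, 0, 1, 15)
  row 0: subtract 4/7×row2 = (1, 0, 0, -5)
  row 1: subtract 6/7×row2 = (0, 1, 0, -13)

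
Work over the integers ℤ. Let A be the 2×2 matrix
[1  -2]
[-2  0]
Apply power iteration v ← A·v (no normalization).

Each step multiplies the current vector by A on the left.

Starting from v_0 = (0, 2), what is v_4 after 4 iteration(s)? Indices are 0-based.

v_4 = (-36, 40)

v_0 = (0, 2).
v_1 = A·v_0 = (-4, 0).
v_2 = A·v_1 = (-4, 8).
v_3 = A·v_2 = (-20, 8).
v_4 = A·v_3 = (-36, 40).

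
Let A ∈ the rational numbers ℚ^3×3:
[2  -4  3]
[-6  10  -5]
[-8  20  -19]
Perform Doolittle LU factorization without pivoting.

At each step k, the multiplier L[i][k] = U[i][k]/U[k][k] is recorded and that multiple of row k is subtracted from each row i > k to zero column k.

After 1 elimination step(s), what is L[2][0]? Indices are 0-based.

L[2][0] = -4

Step 1: pivot at (0,0) is 2.
  row1 ← row1 − (-3)·row0  ⇒  L[1][0]=-3, U row1=(0, -2, 4)
  row2 ← row2 − (-4)·row0  ⇒  L[2][0]=-4, U row2=(0, 4, -7)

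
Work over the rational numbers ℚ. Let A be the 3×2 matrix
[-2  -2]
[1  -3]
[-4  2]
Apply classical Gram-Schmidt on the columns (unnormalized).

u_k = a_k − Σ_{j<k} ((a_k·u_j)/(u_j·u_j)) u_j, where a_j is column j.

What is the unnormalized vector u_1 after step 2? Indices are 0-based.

u_1 = (-8/3, -8/3, 2/3)

Step 1: u_0 = a_0 = (-2, 1, -4).
Step 2: u_1 = a_1 − (-1/3)·u_0 = (-8/3, -8/3, 2/3).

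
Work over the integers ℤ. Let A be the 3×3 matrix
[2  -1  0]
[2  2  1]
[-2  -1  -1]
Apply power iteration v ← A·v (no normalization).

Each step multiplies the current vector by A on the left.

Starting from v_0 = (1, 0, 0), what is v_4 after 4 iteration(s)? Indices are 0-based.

v_0 = (1, 0, 0).
v_1 = A·v_0 = (2, 2, -2).
v_2 = A·v_1 = (2, 6, -4).
v_3 = A·v_2 = (-2, 12, -6).
v_4 = A·v_3 = (-16, 14, -2).

v_4 = (-16, 14, -2)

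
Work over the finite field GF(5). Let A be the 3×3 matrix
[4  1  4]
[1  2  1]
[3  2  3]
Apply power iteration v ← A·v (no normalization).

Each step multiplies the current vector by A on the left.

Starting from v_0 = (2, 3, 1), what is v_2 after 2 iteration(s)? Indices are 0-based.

v_0 = (2, 3, 1).
v_1 = A·v_0 = (0, 4, 0).
v_2 = A·v_1 = (4, 3, 3).

v_2 = (4, 3, 3)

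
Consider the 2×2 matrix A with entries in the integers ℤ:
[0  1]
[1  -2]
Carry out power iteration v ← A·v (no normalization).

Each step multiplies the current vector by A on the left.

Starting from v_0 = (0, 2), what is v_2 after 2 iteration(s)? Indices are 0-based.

v_2 = (-4, 10)

v_0 = (0, 2).
v_1 = A·v_0 = (2, -4).
v_2 = A·v_1 = (-4, 10).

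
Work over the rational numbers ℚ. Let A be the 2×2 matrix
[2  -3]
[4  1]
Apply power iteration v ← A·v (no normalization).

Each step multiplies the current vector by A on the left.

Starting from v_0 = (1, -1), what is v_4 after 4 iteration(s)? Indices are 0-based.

v_0 = (1, -1).
v_1 = A·v_0 = (5, 3).
v_2 = A·v_1 = (1, 23).
v_3 = A·v_2 = (-67, 27).
v_4 = A·v_3 = (-215, -241).

v_4 = (-215, -241)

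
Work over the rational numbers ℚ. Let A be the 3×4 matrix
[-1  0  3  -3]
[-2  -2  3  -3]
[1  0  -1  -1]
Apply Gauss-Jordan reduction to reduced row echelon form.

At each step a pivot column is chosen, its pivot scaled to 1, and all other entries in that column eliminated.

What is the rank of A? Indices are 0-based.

[1] R0 /= -1  ⇒  (1, 0, -3, 3)
     R1 -= -2·R0  ⇒  (0, -2, -3, 3)
     R2 -= 1·R0  ⇒  (0, 0, 2, -4)
[2] R1 /= -2  ⇒  (0, 1, 3/2, -3/2)
[3] R2 /= 2  ⇒  (0, 0, 1, -2)
     R0 -= -3·R2  ⇒  (1, 0, 0, -3)
     R1 -= 3/2·R2  ⇒  (0, 1, 0, 3/2)

rank = 3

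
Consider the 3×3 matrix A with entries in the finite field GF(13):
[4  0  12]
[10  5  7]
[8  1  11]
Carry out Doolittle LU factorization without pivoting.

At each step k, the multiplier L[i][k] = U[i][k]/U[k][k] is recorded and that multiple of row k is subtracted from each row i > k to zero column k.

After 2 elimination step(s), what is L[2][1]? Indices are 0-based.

L[2][1] = 8

[col 0] pivot 4
  R1 -= 9*R0 → (0, 5, 3)  (L[1][0] := 9)
  R2 -= 2*R0 → (0, 1, 0)  (L[2][0] := 2)
[col 1] pivot 5
  R2 -= 8*R1 → (0, 0, 2)  (L[2][1] := 8)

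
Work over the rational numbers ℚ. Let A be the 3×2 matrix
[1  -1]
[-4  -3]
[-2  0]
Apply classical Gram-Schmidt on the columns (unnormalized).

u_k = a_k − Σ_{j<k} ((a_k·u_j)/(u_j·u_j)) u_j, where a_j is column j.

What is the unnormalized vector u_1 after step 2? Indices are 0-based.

u_1 = (-32/21, -19/21, 22/21)

Step 1: u_0 = a_0 = (1, -4, -2).
Step 2: u_1 = a_1 − (11/21)·u_0 = (-32/21, -19/21, 22/21).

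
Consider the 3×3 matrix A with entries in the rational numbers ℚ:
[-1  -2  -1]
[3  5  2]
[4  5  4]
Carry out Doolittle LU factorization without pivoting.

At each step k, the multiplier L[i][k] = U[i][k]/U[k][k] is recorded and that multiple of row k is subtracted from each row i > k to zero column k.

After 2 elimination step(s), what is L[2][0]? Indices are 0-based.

[col 0] pivot -1
  R1 -= -3*R0 → (0, -1, -1)  (L[1][0] := -3)
  R2 -= -4*R0 → (0, -3, 0)  (L[2][0] := -4)
[col 1] pivot -1
  R2 -= 3*R1 → (0, 0, 3)  (L[2][1] := 3)

L[2][0] = -4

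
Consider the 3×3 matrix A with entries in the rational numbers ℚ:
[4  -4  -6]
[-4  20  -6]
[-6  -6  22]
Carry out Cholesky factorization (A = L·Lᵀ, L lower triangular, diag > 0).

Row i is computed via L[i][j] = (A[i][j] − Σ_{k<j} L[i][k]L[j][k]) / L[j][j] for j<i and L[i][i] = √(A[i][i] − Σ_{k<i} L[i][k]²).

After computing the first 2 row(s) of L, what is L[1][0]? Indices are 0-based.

Step 1: L[0][0] = √(4) = 2.
  L[1][0] = (-4) / L[0][0] = -2.
Step 2: L[1][1] = √(16) = 4.

L[1][0] = -2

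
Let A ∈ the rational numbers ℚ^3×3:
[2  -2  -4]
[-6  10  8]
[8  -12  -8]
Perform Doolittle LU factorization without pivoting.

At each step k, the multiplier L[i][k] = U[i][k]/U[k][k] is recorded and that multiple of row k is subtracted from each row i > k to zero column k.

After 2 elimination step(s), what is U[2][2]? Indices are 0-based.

U[2][2] = 4

[col 0] pivot 2
  R1 -= -3*R0 → (0, 4, -4)  (L[1][0] := -3)
  R2 -= 4*R0 → (0, -4, 8)  (L[2][0] := 4)
[col 1] pivot 4
  R2 -= -1*R1 → (0, 0, 4)  (L[2][1] := -1)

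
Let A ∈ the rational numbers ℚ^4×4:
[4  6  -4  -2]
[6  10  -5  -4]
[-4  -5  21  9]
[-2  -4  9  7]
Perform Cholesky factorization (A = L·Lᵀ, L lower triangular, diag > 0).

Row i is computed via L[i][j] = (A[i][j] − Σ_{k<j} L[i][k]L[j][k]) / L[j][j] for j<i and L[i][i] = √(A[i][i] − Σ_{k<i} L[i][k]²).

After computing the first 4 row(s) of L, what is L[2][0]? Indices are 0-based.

Step 1: L[0][0] = √(4) = 2.
  L[1][0] = (6) / L[0][0] = 3.
Step 2: L[1][1] = √(1) = 1.
  L[2][0] = (-4) / L[0][0] = -2.
  L[2][1] = (1) / L[1][1] = 1.
Step 3: L[2][2] = √(16) = 4.
  L[3][0] = (-2) / L[0][0] = -1.
  L[3][1] = (-1) / L[1][1] = -1.
  L[3][2] = (8) / L[2][2] = 2.
Step 4: L[3][3] = √(1) = 1.

L[2][0] = -2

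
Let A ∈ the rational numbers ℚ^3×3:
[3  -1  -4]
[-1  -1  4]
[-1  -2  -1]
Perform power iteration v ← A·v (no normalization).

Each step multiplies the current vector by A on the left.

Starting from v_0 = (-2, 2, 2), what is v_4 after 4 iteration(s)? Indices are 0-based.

v_0 = (-2, 2, 2).
v_1 = A·v_0 = (-16, 8, -4).
v_2 = A·v_1 = (-40, -8, 4).
v_3 = A·v_2 = (-128, 64, 52).
v_4 = A·v_3 = (-656, 272, -52).

v_4 = (-656, 272, -52)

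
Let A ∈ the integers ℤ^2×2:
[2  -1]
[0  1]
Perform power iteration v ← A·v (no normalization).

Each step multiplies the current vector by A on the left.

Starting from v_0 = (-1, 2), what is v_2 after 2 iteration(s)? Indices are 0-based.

v_0 = (-1, 2).
v_1 = A·v_0 = (-4, 2).
v_2 = A·v_1 = (-10, 2).

v_2 = (-10, 2)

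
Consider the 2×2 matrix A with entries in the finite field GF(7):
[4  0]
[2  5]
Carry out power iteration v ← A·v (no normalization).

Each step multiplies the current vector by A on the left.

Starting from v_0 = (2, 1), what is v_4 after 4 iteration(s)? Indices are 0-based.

v_4 = (1, 1)

v_0 = (2, 1).
v_1 = A·v_0 = (1, 2).
v_2 = A·v_1 = (4, 5).
v_3 = A·v_2 = (2, 5).
v_4 = A·v_3 = (1, 1).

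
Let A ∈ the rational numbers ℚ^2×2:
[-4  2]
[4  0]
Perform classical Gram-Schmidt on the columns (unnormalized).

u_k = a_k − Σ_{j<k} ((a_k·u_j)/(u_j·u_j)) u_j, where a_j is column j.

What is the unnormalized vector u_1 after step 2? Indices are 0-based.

u_1 = (1, 1)

Step 1: u_0 = a_0 = (-4, 4).
Step 2: u_1 = a_1 − (-1/4)·u_0 = (1, 1).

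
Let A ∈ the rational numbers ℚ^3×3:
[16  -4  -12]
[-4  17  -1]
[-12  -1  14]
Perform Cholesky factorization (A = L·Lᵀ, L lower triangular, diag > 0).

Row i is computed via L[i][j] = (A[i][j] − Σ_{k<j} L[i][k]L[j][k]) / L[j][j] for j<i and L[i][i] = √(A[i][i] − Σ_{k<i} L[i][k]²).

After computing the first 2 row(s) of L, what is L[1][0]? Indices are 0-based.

Step 1: L[0][0] = √(16) = 4.
  L[1][0] = (-4) / L[0][0] = -1.
Step 2: L[1][1] = √(16) = 4.

L[1][0] = -1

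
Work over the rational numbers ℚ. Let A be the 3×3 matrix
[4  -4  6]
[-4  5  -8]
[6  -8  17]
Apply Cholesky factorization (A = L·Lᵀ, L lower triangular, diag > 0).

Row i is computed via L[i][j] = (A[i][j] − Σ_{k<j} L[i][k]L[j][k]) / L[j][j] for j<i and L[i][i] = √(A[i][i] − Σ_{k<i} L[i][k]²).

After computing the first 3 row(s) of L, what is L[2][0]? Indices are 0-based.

L[2][0] = 3

Step 1: L[0][0] = √(4) = 2.
  L[1][0] = (-4) / L[0][0] = -2.
Step 2: L[1][1] = √(1) = 1.
  L[2][0] = (6) / L[0][0] = 3.
  L[2][1] = (-2) / L[1][1] = -2.
Step 3: L[2][2] = √(4) = 2.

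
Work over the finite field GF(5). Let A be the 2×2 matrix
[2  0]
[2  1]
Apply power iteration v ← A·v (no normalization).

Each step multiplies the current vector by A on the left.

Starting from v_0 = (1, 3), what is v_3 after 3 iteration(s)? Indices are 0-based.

v_0 = (1, 3).
v_1 = A·v_0 = (2, 0).
v_2 = A·v_1 = (4, 4).
v_3 = A·v_2 = (3, 2).

v_3 = (3, 2)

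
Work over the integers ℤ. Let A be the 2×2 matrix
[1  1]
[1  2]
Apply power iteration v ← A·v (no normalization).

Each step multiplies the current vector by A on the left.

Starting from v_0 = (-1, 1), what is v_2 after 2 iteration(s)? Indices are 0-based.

v_0 = (-1, 1).
v_1 = A·v_0 = (0, 1).
v_2 = A·v_1 = (1, 2).

v_2 = (1, 2)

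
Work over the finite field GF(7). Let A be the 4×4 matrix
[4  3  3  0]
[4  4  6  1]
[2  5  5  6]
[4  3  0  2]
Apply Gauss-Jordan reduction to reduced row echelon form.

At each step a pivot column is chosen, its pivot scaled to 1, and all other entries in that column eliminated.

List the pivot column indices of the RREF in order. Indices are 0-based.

pivot columns: 0, 1, 2, 3

pivot(0,0)=4: scale R0 → (1, 6, 6, 0)
  clear (1,0): R1 −= (4)R0 → (0, 1, 3, 1)
  clear (2,0): R2 −= (2)R0 → (0, 0, 0, 6)
  clear (3,0): R3 −= (4)R0 → (0, 0, 4, 2)
pivot(1,1)=1: scale R1 → (0, 1, 3, 1)
  clear (0,1): R0 −= (6)R1 → (1, 0, 2, 1)
pivot(2,2): swap R2↔R3
pivot(2,2)=4: scale R2 → (0, 0, 1, 4)
  clear (0,2): R0 −= (2)R2 → (1, 0, 0, 0)
  clear (1,2): R1 −= (3)R2 → (0, 1, 0, 3)
pivot(3,3)=6: scale R3 → (0, 0, 0, 1)
  clear (1,3): R1 −= (3)R3 → (0, 1, 0, 0)
  clear (2,3): R2 −= (4)R3 → (0, 0, 1, 0)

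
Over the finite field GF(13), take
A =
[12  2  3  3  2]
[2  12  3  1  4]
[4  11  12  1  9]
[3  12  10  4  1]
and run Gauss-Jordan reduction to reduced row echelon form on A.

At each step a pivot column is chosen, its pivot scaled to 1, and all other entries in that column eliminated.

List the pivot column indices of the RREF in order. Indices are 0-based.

pivot(0,0)=12: scale R0 → (1, 11, 10, 10, 11)
  clear (1,0): R1 −= (2)R0 → (0, 3, 9, 7, 8)
  clear (2,0): R2 −= (4)R0 → (0, 6, 11, 0, 4)
  clear (3,0): R3 −= (3)R0 → (0, 5, 6, 0, 7)
pivot(1,1)=3: scale R1 → (0, 1, 3, 11, 7)
  clear (0,1): R0 −= (11)R1 → (1, 0, 3, 6, 12)
  clear (2,1): R2 −= (6)R1 → (0, 0, 6, 12, 1)
  clear (3,1): R3 −= (5)R1 → (0, 0, 4, 10, 11)
pivot(2,2)=6: scale R2 → (0, 0, 1, 2, 11)
  clear (0,2): R0 −= (3)R2 → (1, 0, 0, 0, 5)
  clear (1,2): R1 −= (3)R2 → (0, 1, 0, 5, 0)
  clear (3,2): R3 −= (4)R2 → (0, 0, 0, 2, 6)
pivot(3,3)=2: scale R3 → (0, 0, 0, 1, 3)
  clear (1,3): R1 −= (5)R3 → (0, 1, 0, 0, 11)
  clear (2,3): R2 −= (2)R3 → (0, 0, 1, 0, 5)

pivot columns: 0, 1, 2, 3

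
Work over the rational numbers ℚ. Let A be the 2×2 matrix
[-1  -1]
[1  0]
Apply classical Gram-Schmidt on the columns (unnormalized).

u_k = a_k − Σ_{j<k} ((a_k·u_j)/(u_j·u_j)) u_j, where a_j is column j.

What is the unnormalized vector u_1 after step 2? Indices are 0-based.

Step 1: u_0 = a_0 = (-1, 1).
Step 2: u_1 = a_1 − (1/2)·u_0 = (-1/2, -1/2).

u_1 = (-1/2, -1/2)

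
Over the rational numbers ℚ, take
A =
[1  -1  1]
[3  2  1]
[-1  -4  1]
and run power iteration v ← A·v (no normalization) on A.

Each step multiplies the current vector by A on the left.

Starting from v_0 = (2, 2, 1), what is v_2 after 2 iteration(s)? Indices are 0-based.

v_2 = (-19, 16, -54)

v_0 = (2, 2, 1).
v_1 = A·v_0 = (1, 11, -9).
v_2 = A·v_1 = (-19, 16, -54).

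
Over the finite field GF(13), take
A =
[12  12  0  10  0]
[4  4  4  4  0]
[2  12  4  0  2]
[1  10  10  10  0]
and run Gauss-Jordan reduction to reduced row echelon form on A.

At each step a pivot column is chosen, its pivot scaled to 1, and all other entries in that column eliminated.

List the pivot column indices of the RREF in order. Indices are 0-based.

[1] R0 /= 12  ⇒  (1, 1, 0, 3, 0)
     R1 -= 4·R0  ⇒  (0, 0, 4, 5, 0)
     R2 -= 2·R0  ⇒  (0, 10, 4, 7, 2)
     R3 -= 1·R0  ⇒  (0, 9, 10, 7, 0)
[2] R1 <-> R2
[2] R1 /= 10  ⇒  (0, 1, 3, 2, 8)
     R0 -= 1·R1  ⇒  (1, 0, 10, 1, 5)
     R3 -= 9·R1  ⇒  (0, 0, 9, 2, 6)
[3] R2 /= 4  ⇒  (0, 0, 1, 11, 0)
     R0 -= 10·R2  ⇒  (1, 0, 0, 8, 5)
     R1 -= 3·R2  ⇒  (0, 1, 0, 8, 8)
     R3 -= 9·R2  ⇒  (0, 0, 0, 7, 6)
[4] R3 /= 7  ⇒  (0, 0, 0, 1, 12)
     R0 -= 8·R3  ⇒  (1, 0, 0, 0, 0)
     R1 -= 8·R3  ⇒  (0, 1, 0, 0, 3)
     R2 -= 11·R3  ⇒  (0, 0, 1, 0, 11)

pivot columns: 0, 1, 2, 3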